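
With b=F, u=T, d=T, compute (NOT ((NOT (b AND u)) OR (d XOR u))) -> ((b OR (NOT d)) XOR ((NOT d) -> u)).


Substitute b=F, u=T, d=T:
… (earlier sub-steps elided)
NOT (b AND u) = T
d XOR u = T XOR T = F
(NOT (b AND u)) OR (d XOR u) = T OR F = T
NOT ((NOT (b AND u)) OR (d XOR u)) = F
NOT d = F
b OR (NOT d) = F OR F = F
NOT d = F
(NOT d) -> u = F -> T = T
(b OR (NOT d)) XOR ((NOT d) -> u) = F XOR T = T
(NOT ((NOT (b AND u)) OR (d XOR u))) -> ((b OR (NOT d)) XOR ((NOT d) -> u)) = F -> T = T

T


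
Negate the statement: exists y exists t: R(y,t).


Negation flips each quantifier (∀↔∃) and negates the inner predicate.
¬(exists y exists t: φ) = forall y forall t: ¬φ.

forall y forall t: ~(R(y,t))


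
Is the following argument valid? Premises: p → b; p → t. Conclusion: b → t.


This is (no valid rule). There exist truth assignments where the premises are all true but the conclusion is false.

Invalid.


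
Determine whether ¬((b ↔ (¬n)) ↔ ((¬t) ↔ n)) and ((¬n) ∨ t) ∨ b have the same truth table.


Compare truth tables:
b | n | t | φ | ψ
-----------------
F | F | F | F | T
T | F | F | T | T
F | T | F | F | F
T | T | F | T | T
F | F | T | T | T
T | F | T | F | T
F | T | T | T | T
T | T | T | F | T
They differ at row 1 (b=F, n=F, t=F): φ=F but ψ=T.

No, they are not logically equivalent.


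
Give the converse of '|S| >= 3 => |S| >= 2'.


The converse of (P → Q) is (Q → P). It is not in general equivalent to the original.
Here P = '|S| >= 3' and Q = '|S| >= 2'.

If |S| >= 2, then |S| >= 3.


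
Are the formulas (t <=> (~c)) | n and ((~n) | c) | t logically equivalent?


Compare truth tables:
c | n | t | φ | ψ
-----------------
False | False | False | False | True
True | False | False | True | True
False | True | False | True | False
True | True | False | True | True
False | False | True | True | True
True | False | True | False | True
False | True | True | True | True
True | True | True | True | True
They differ at row 1 (c=False, n=False, t=False): φ=False but ψ=True.

No, they are not logically equivalent.


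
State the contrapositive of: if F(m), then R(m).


The contrapositive of (P → Q) is (¬Q → ¬P); it is logically equivalent to the original.
Here P = 'F(m)' and Q = 'R(m)'.

If not (R(m)), then not (F(m)).


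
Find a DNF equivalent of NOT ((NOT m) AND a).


Step 1: Apply De Morgan: ¬((¬m) ∧ a) = ¬(¬m) ∨ ¬a.
Step 2: Eliminate any double negations (¬¬X = X).

m OR (NOT a)


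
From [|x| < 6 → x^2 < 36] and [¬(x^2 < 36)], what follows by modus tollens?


Modus tollens: from (P → Q) and ¬Q, infer ¬P.
Q = 'x^2 < 36' is denied; since P → Q, P must also fail.

Not (|x| < 6).


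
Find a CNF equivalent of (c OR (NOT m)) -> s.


Step 1: Rewrite as ¬(c ∨ (¬m)) ∨ s = (¬c ∧ ¬(¬m)) ∨ s.
Step 2: Distribute ∨ over ∧.
Step 3: Eliminate any double negations (¬¬X = X).

((NOT c) OR s) AND (m OR s)


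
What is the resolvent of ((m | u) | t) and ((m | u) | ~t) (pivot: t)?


The clauses contain complementary literals t and ~t.
Resolution eliminates this pair and disjoins the remaining literals (merging duplicates).

(m | u)


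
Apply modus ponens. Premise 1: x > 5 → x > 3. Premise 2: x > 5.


Modus ponens: from (P → Q) and P, infer Q.
P = 'x > 5' is asserted, and P → Q holds, so Q follows.

x > 3.


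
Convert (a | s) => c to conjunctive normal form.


Step 1: Rewrite as ¬(a ∨ s) ∨ c = (¬a ∧ ¬s) ∨ c.
Step 2: Distribute ∨ over ∧.

((~a) | c) & ((~s) | c)


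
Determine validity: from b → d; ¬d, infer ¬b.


This matches the form of modus tollens: the conclusion follows in every model of the premises.

Valid.


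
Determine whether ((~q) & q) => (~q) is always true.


Build the truth table over {q}:
q | φ
-----
False | True
True | True
Every row evaluates to true.

Yes, it is a tautology.


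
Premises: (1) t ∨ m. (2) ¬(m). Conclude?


Disjunctive syllogism: from (P ∨ Q) and ¬P, infer Q.
One disjunct, 'm', is ruled out; the other must hold.

t


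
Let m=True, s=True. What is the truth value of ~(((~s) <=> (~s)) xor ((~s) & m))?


Substitute m=True, s=True:
~s = False
~s = False
(~s) <=> (~s) = False <=> False = True
~s = False
(~s) & m = False & True = False
((~s) <=> (~s)) xor ((~s) & m) = True xor False = True
~(((~s) <=> (~s)) xor ((~s) & m)) = False

False


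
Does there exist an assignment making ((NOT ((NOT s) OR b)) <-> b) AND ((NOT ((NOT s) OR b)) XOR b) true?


Check all 4 assignments over {b, s}:
b | s | φ
---------
F | F | F
T | F | F
F | T | F
T | T | F
No assignment makes the formula true.

Unsatisfiable.


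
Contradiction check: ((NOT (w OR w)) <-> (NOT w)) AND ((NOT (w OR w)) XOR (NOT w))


Truth table over {w}:
w | φ
-----
F | F
T | F
Every row is false.

Yes, it is a contradiction.


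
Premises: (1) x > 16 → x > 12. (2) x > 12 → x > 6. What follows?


Hypothetical syllogism: from (P → Q) and (Q → R), infer (P → R).
Chain the two implications through the shared middle term 'x > 12'.

x > 16 → x > 6


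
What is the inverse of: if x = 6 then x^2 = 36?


The inverse of (P → Q) is (¬P → ¬Q). It is equivalent to the converse, not to the original.
Here P = 'x = 6' and Q = 'x^2 = 36'.

If not (x = 6), then not (x^2 = 36).


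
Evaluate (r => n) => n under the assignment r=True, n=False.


Substitute r=True, n=False:
r => n = True => False = False
(r => n) => n = False => False = True

True


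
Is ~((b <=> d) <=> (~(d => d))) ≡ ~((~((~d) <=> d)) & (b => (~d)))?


Compare truth tables:
b | d | φ | ψ
-------------
False | False | True | False
True | False | False | False
False | True | False | False
True | True | True | True
They differ at row 1 (b=False, d=False): φ=True but ψ=False.

No, they are not logically equivalent.


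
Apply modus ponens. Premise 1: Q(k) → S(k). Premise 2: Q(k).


Modus ponens: from (P → Q) and P, infer Q.
P = 'Q(k)' is asserted, and P → Q holds, so Q follows.

S(k).


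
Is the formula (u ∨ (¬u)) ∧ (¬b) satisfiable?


Search for a satisfying assignment over {b, u}.
Try b=F, u=F: the formula evaluates to T.
A satisfying assignment exists.

Satisfiable.


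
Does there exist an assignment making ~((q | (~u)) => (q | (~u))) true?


Check all 4 assignments over {q, u}:
q | u | φ
---------
False | False | False
True | False | False
False | True | False
True | True | False
No assignment makes the formula true.

Unsatisfiable.


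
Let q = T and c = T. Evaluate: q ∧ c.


Conjunction is true only when both operands are true.
Substitute: q=T, c=T.
T ∧ T evaluates to T.

T


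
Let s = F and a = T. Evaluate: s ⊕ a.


Exclusive or is true when exactly one operand is true.
Substitute: s=F, a=T.
F ⊕ T evaluates to T.

T


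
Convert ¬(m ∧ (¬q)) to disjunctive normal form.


Step 1: Apply De Morgan: ¬(m ∧ (¬q)) = ¬m ∨ ¬(¬q).
Step 2: Eliminate any double negations (¬¬X = X).

(¬m) ∨ q


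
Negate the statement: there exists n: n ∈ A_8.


¬(for all x: φ) = there exists x: ¬φ, and ¬(there exists x: φ) = for all x: ¬φ.
Apply to the existential statement.

for all n: NOT(n ∈ A_8)


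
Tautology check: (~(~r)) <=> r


Build the truth table over {r}:
r | φ
-----
False | True
True | True
Every row evaluates to true.

Yes, it is a tautology.


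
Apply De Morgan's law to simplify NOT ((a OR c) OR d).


De Morgan: the negation of a disjunction is the conjunction of the negations.
Distribute NOT across OR, flipping it to AND, and negate each literal.

((NOT a) AND (NOT c)) AND (NOT d)


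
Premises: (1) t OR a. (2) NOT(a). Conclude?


Disjunctive syllogism: from (P ∨ Q) and ¬P, infer Q.
One disjunct, 'a', is ruled out; the other must hold.

t


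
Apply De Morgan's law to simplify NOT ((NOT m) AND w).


De Morgan: the negation of a conjunction is the disjunction of the negations.
Distribute NOT across AND, flipping it to OR, and negate each literal.

m OR (NOT w)


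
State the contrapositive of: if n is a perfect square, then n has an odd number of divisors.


The contrapositive of (P → Q) is (¬Q → ¬P); it is logically equivalent to the original.
Here P = 'n is a perfect square' and Q = 'n has an odd number of divisors'.

If not (n has an odd number of divisors), then not (n is a perfect square).


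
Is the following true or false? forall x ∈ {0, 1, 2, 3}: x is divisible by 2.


Evaluate the predicate on each element: 0:True, 1:False, 2:True, 3:False.
Counterexample x = 1 fails the predicate.

False


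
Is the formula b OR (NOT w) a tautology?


Build the truth table over {b, w}:
b | w | φ
---------
F | F | T
T | F | T
F | T | F
T | T | T
Counterexample at row 3: with b=F, w=T, the formula is F.

No, it is not a tautology.


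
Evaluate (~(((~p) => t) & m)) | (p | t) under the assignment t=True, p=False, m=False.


Substitute t=True, p=False, m=False:
~p = True
(~p) => t = True => True = True
((~p) => t) & m = True & False = False
~(((~p) => t) & m) = True
p | t = False | True = True
(~(((~p) => t) & m)) | (p | t) = True | True = True

True


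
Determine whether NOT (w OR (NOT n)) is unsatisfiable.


Truth table over {n, w}:
n | w | φ
---------
F | F | F
T | F | T
F | T | F
T | T | F
Satisfying assignment at row 2: n=T, w=F gives T.

No, it is not a contradiction.


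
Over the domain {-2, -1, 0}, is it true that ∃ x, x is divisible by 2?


Evaluate the predicate on each element: -2:T, -1:F, 0:T.
Witness x = -2 satisfies the predicate.

T


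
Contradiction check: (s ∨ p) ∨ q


Truth table over {p, q, s}:
p | q | s | φ
-------------
F | F | F | F
T | F | F | T
F | T | F | T
T | T | F | T
F | F | T | T
T | F | T | T
F | T | T | T
T | T | T | T
Satisfying assignment at row 2: p=T, q=F, s=F gives T.

No, it is not a contradiction.


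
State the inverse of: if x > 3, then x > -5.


The inverse of (P → Q) is (¬P → ¬Q). It is equivalent to the converse, not to the original.
Here P = 'x > 3' and Q = 'x > -5'.

If not (x > 3), then not (x > -5).


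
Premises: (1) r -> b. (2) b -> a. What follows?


Hypothetical syllogism: from (P → Q) and (Q → R), infer (P → R).
Chain the two implications through the shared middle term 'b'.

r -> a


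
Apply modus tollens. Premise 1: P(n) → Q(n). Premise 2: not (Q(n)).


Modus tollens: from (P → Q) and ¬Q, infer ¬P.
Q = 'Q(n)' is denied; since P → Q, P must also fail.

Not (P(n)).


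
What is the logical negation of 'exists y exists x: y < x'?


Negation flips each quantifier (∀↔∃) and negates the inner predicate.
¬(exists y exists x: φ) = forall y forall x: ¬φ.

forall y forall x: ~(y < x)


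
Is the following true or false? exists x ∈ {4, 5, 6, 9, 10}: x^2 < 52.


Evaluate the predicate on each element: 4:True, 5:True, 6:True, 9:False, 10:False.
Witness x = 4 satisfies the predicate.

True


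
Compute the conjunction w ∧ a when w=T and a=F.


Conjunction is true only when both operands are true.
Substitute: w=T, a=F.
T ∧ F evaluates to F.

F


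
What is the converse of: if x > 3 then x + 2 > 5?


The converse of (P → Q) is (Q → P). It is not in general equivalent to the original.
Here P = 'x > 3' and Q = 'x + 2 > 5'.

If x + 2 > 5, then x > 3.


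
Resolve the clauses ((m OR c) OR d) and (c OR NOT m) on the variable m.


The clauses contain complementary literals m and NOTm.
Resolution eliminates this pair and disjoins the remaining literals (merging duplicates).

(d OR c)


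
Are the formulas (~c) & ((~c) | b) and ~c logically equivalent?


Compare truth tables:
b | c | φ | ψ
-------------
False | False | True | True
True | False | True | True
False | True | False | False
True | True | False | False
The columns φ and ψ agree on every row.

Yes, they are logically equivalent.


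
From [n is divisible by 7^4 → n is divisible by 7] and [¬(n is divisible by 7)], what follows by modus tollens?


Modus tollens: from (P → Q) and ¬Q, infer ¬P.
Q = 'n is divisible by 7' is denied; since P → Q, P must also fail.

Not (n is divisible by 7^4).


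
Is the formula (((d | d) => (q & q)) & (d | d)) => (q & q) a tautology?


Build the truth table over {d, q}:
d | q | φ
---------
False | False | True
True | False | True
False | True | True
True | True | True
Every row evaluates to true.

Yes, it is a tautology.


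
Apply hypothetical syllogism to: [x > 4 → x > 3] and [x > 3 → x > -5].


Hypothetical syllogism: from (P → Q) and (Q → R), infer (P → R).
Chain the two implications through the shared middle term 'x > 3'.

x > 4 → x > -5


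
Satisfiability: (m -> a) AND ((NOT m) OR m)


Search for a satisfying assignment over {a, m}.
Try a=F, m=F: the formula evaluates to T.
A satisfying assignment exists.

Satisfiable.


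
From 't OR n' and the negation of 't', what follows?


Disjunctive syllogism: from (P ∨ Q) and ¬P, infer Q.
One disjunct, 't', is ruled out; the other must hold.

n


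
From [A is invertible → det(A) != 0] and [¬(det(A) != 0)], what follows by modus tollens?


Modus tollens: from (P → Q) and ¬Q, infer ¬P.
Q = 'det(A) != 0' is denied; since P → Q, P must also fail.

Not (A is invertible).


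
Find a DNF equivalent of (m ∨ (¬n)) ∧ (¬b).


Step 1: Distribute ∧ over ∨: (m ∨ (¬n)) ∧ (¬b) = (m ∧ (¬b)) ∨ ((¬n) ∧ (¬b)).

(m ∧ (¬b)) ∨ ((¬n) ∧ (¬b))


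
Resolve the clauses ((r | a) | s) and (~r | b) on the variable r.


The clauses contain complementary literals r and ~r.
Resolution eliminates this pair and disjoins the remaining literals (merging duplicates).

((a | s) | b)


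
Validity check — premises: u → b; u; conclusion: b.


This matches the form of modus ponens: the conclusion follows in every model of the premises.

Valid.


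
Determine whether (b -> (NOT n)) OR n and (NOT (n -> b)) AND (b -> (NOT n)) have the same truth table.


Compare truth tables:
b | n | φ | ψ
-------------
F | F | T | F
T | F | T | F
F | T | T | T
T | T | T | F
They differ at row 1 (b=F, n=F): φ=T but ψ=F.

No, they are not logically equivalent.


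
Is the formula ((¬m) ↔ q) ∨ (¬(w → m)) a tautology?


Build the truth table over {m, q, w}:
m | q | w | φ
-------------
F | F | F | F
T | F | F | T
F | T | F | T
T | T | F | F
F | F | T | T
T | F | T | T
F | T | T | T
T | T | T | F
Counterexample at row 1: with m=F, q=F, w=F, the formula is F.

No, it is not a tautology.


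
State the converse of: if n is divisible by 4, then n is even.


The converse of (P → Q) is (Q → P). It is not in general equivalent to the original.
Here P = 'n is divisible by 4' and Q = 'n is even'.

If n is even, then n is divisible by 4.


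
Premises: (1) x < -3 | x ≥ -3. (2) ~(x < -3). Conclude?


Disjunctive syllogism: from (P ∨ Q) and ¬P, infer Q.
One disjunct, 'x < -3', is ruled out; the other must hold.

x ≥ -3


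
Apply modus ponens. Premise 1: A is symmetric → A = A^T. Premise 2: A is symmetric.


Modus ponens: from (P → Q) and P, infer Q.
P = 'A is symmetric' is asserted, and P → Q holds, so Q follows.

A = A^T.


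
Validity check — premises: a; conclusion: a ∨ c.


This matches the form of disjunction introduction: the conclusion follows in every model of the premises.

Valid.


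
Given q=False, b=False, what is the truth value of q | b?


Disjunction is false only when both operands are false.
Substitute: q=False, b=False.
False | False evaluates to False.

False


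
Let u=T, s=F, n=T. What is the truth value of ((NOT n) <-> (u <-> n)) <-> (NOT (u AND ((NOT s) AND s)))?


Substitute u=T, s=F, n=T:
NOT n = F
u <-> n = T <-> T = T
(NOT n) <-> (u <-> n) = F <-> T = F
NOT s = T
(NOT s) AND s = T AND F = F
u AND ((NOT s) AND s) = T AND F = F
NOT (u AND ((NOT s) AND s)) = T
((NOT n) <-> (u <-> n)) <-> (NOT (u AND ((NOT s) AND s))) = F <-> T = F

F


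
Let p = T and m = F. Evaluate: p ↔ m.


Biconditional is true when both operands have the same truth value.
Substitute: p=T, m=F.
T ↔ F evaluates to F.

F


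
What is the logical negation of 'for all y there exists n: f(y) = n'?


Negation flips each quantifier (∀↔∃) and negates the inner predicate.
¬(for all y there exists n: φ) = there exists y for all n: ¬φ.

there exists y for all n: NOT(f(y) = n)


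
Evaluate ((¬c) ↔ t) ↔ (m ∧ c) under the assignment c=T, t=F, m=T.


Substitute c=T, t=F, m=T:
¬c = F
(¬c) ↔ t = F ↔ F = T
m ∧ c = T ∧ T = T
((¬c) ↔ t) ↔ (m ∧ c) = T ↔ T = T

T


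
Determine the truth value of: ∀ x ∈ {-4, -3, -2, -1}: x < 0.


Evaluate the predicate on each element: -4:T, -3:T, -2:T, -1:T.
Every element satisfies the predicate.

T


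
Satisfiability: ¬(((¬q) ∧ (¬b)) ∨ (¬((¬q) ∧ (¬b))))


Check all 4 assignments over {b, q}:
b | q | φ
---------
F | F | F
T | F | F
F | T | F
T | T | F
No assignment makes the formula true.

Unsatisfiable.


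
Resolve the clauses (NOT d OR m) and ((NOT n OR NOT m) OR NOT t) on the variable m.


The clauses contain complementary literals m and NOTm.
Resolution eliminates this pair and disjoins the remaining literals (merging duplicates).

((NOT d OR NOT n) OR NOT t)


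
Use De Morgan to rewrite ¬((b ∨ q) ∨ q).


De Morgan: the negation of a disjunction is the conjunction of the negations.
Distribute ¬ across ∨, flipping it to ∧, and negate each literal.

((¬b) ∧ (¬q)) ∧ (¬q)


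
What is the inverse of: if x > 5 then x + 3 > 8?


The inverse of (P → Q) is (¬P → ¬Q). It is equivalent to the converse, not to the original.
Here P = 'x > 5' and Q = 'x + 3 > 8'.

If not (x > 5), then not (x + 3 > 8).


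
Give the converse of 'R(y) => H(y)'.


The converse of (P → Q) is (Q → P). It is not in general equivalent to the original.
Here P = 'R(y)' and Q = 'H(y)'.

If H(y), then R(y).


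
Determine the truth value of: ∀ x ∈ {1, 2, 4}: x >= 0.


Evaluate the predicate on each element: 1:T, 2:T, 4:T.
Every element satisfies the predicate.

T


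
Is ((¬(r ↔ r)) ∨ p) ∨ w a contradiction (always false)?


Truth table over {p, r, w}:
p | r | w | φ
-------------
F | F | F | F
T | F | F | T
F | T | F | F
T | T | F | T
F | F | T | T
T | F | T | T
F | T | T | T
T | T | T | T
Satisfying assignment at row 2: p=T, r=F, w=F gives T.

No, it is not a contradiction.


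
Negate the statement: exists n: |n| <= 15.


¬(forall x: φ) = exists x: ¬φ, and ¬(exists x: φ) = forall x: ¬φ.
Apply to the existential statement.

forall n: ~(|n| <= 15)


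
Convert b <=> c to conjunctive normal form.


Step 1: Rewrite b ↔ c as (b → c) ∧ (c → b).
Step 2: Rewrite each implication as a disjunction.

((~b) | c) & ((~c) | b)


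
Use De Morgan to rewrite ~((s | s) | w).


De Morgan: the negation of a disjunction is the conjunction of the negations.
Distribute ~ across |, flipping it to &, and negate each literal.

((~s) & (~s)) & (~w)


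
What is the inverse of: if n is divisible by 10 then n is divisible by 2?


The inverse of (P → Q) is (¬P → ¬Q). It is equivalent to the converse, not to the original.
Here P = 'n is divisible by 10' and Q = 'n is divisible by 2'.

If not (n is divisible by 10), then not (n is divisible by 2).


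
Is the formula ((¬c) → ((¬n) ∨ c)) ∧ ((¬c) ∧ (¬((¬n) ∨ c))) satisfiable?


Check all 4 assignments over {c, n}:
c | n | φ
---------
F | F | F
T | F | F
F | T | F
T | T | F
No assignment makes the formula true.

Unsatisfiable.


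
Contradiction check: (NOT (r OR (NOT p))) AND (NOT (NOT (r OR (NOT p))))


Truth table over {p, r}:
p | r | φ
---------
F | F | F
T | F | F
F | T | F
T | T | F
Every row is false.

Yes, it is a contradiction.


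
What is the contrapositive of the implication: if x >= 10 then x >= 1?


The contrapositive of (P → Q) is (¬Q → ¬P); it is logically equivalent to the original.
Here P = 'x >= 10' and Q = 'x >= 1'.

If not (x >= 1), then not (x >= 10).


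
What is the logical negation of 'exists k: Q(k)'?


¬(forall x: φ) = exists x: ¬φ, and ¬(exists x: φ) = forall x: ¬φ.
Apply to the existential statement.

forall k: ~(Q(k))


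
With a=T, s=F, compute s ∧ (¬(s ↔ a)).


Substitute a=T, s=F:
s ↔ a = F ↔ T = F
¬(s ↔ a) = T
s ∧ (¬(s ↔ a)) = F ∧ T = F

F


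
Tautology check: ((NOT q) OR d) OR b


Build the truth table over {b, d, q}:
b | d | q | φ
-------------
F | F | F | T
T | F | F | T
F | T | F | T
T | T | F | T
F | F | T | F
T | F | T | T
F | T | T | T
T | T | T | T
Counterexample at row 5: with b=F, d=F, q=T, the formula is F.

No, it is not a tautology.


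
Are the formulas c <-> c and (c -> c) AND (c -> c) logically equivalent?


Compare truth tables:
c | φ | ψ
---------
F | T | T
T | T | T
The columns φ and ψ agree on every row.

Yes, they are logically equivalent.


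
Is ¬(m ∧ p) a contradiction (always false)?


Truth table over {m, p}:
m | p | φ
---------
F | F | T
T | F | T
F | T | T
T | T | F
Satisfying assignment at row 1: m=F, p=F gives T.

No, it is not a contradiction.


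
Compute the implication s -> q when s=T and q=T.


Implication is false only when antecedent is true and consequent is false.
Substitute: s=T, q=T.
T -> T evaluates to T.

T


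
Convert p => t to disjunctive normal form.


Step 1: Rewrite p → t as ¬p ∨ t.

(~p) | t


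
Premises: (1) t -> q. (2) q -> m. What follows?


Hypothetical syllogism: from (P → Q) and (Q → R), infer (P → R).
Chain the two implications through the shared middle term 'q'.

t -> m


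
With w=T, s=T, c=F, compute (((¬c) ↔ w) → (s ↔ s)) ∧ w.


Substitute w=T, s=T, c=F:
¬c = T
(¬c) ↔ w = T ↔ T = T
s ↔ s = T ↔ T = T
((¬c) ↔ w) → (s ↔ s) = T → T = T
(((¬c) ↔ w) → (s ↔ s)) ∧ w = T ∧ T = T

T


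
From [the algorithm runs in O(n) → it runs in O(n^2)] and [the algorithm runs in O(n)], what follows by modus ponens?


Modus ponens: from (P → Q) and P, infer Q.
P = 'the algorithm runs in O(n)' is asserted, and P → Q holds, so Q follows.

it runs in O(n^2).


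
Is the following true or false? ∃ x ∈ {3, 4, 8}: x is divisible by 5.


Evaluate the predicate on each element: 3:F, 4:F, 8:F.
No element satisfies the predicate.

F


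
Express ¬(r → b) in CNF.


Step 1: Rewrite r → b as ¬r ∨ b.
Step 2: Negate: ¬(¬r ∨ b) = r ∧ ¬b (De Morgan + double negation).

r ∧ (¬b)


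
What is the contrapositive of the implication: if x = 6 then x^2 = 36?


The contrapositive of (P → Q) is (¬Q → ¬P); it is logically equivalent to the original.
Here P = 'x = 6' and Q = 'x^2 = 36'.

If not (x^2 = 36), then not (x = 6).


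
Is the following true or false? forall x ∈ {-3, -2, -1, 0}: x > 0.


Evaluate the predicate on each element: -3:False, -2:False, -1:False, 0:False.
Counterexample x = -3 fails the predicate.

False


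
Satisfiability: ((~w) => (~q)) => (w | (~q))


Search for a satisfying assignment over {q, w}.
Try q=False, w=False: the formula evaluates to True.
A satisfying assignment exists.

Satisfiable.


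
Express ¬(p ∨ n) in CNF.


Step 1: Apply De Morgan: ¬(p ∨ n) = ¬p ∧ ¬n.

(¬p) ∧ (¬n)


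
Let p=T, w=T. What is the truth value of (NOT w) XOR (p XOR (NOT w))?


Substitute p=T, w=T:
NOT w = F
NOT w = F
p XOR (NOT w) = T XOR F = T
(NOT w) XOR (p XOR (NOT w)) = F XOR T = T

T


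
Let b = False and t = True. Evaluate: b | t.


Disjunction is false only when both operands are false.
Substitute: b=False, t=True.
False | True evaluates to True.

True


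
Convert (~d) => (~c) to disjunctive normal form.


Step 1: Rewrite (¬d) → (¬c) as ¬(¬d) ∨ (¬c).
Step 2: Eliminate any double negations (¬¬X = X).

d | (~c)


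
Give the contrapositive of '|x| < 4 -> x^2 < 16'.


The contrapositive of (P → Q) is (¬Q → ¬P); it is logically equivalent to the original.
Here P = '|x| < 4' and Q = 'x^2 < 16'.

If not (x^2 < 16), then not (|x| < 4).


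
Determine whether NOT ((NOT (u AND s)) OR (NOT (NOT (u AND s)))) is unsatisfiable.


Truth table over {s, u}:
s | u | φ
---------
F | F | F
T | F | F
F | T | F
T | T | F
Every row is false.

Yes, it is a contradiction.


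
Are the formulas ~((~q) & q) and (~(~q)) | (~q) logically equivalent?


Compare truth tables:
q | φ | ψ
---------
False | True | True
True | True | True
The columns φ and ψ agree on every row.

Yes, they are logically equivalent.


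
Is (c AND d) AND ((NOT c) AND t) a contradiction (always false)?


Truth table over {c, d, t}:
c | d | t | φ
-------------
F | F | F | F
T | F | F | F
F | T | F | F
T | T | F | F
F | F | T | F
T | F | T | F
F | T | T | F
T | T | T | F
Every row is false.

Yes, it is a contradiction.


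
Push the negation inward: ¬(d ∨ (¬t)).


De Morgan: the negation of a disjunction is the conjunction of the negations.
Distribute ¬ across ∨, flipping it to ∧, and negate each literal.

(¬d) ∧ t


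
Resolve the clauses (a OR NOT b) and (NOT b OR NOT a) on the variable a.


The clauses contain complementary literals a and NOTa.
Resolution eliminates this pair and disjoins the remaining literals (merging duplicates).

NOT b


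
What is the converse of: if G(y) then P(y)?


The converse of (P → Q) is (Q → P). It is not in general equivalent to the original.
Here P = 'G(y)' and Q = 'P(y)'.

If P(y), then G(y).


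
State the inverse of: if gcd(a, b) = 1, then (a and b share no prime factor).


The inverse of (P → Q) is (¬P → ¬Q). It is equivalent to the converse, not to the original.
Here P = 'gcd(a, b) = 1' and Q = '(a and b share no prime factor)'.

If not (gcd(a, b) = 1), then not ((a and b share no prime factor)).


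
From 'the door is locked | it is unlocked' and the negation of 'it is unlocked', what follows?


Disjunctive syllogism: from (P ∨ Q) and ¬P, infer Q.
One disjunct, 'it is unlocked', is ruled out; the other must hold.

the door is locked


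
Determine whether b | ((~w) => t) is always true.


Build the truth table over {b, t, w}:
b | t | w | φ
-------------
False | False | False | False
True | False | False | True
False | True | False | True
True | True | False | True
False | False | True | True
True | False | True | True
False | True | True | True
True | True | True | True
Counterexample at row 1: with b=False, t=False, w=False, the formula is False.

No, it is not a tautology.


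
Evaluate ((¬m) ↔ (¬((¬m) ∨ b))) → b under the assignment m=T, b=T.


Substitute m=T, b=T:
¬m = F
¬m = F
(¬m) ∨ b = F ∨ T = T
¬((¬m) ∨ b) = F
(¬m) ↔ (¬((¬m) ∨ b)) = F ↔ F = T
((¬m) ↔ (¬((¬m) ∨ b))) → b = T → T = T

T


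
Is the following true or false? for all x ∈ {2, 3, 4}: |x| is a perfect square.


Evaluate the predicate on each element: 2:F, 3:F, 4:T.
Counterexample x = 2 fails the predicate.

F


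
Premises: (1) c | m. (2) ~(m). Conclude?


Disjunctive syllogism: from (P ∨ Q) and ¬P, infer Q.
One disjunct, 'm', is ruled out; the other must hold.

c


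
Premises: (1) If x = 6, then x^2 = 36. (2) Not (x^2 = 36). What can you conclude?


Modus tollens: from (P → Q) and ¬Q, infer ¬P.
Q = 'x^2 = 36' is denied; since P → Q, P must also fail.

Not (x = 6).


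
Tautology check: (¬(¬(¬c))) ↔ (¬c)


Build the truth table over {c}:
c | φ
-----
F | T
T | T
Every row evaluates to true.

Yes, it is a tautology.


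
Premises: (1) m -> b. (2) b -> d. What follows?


Hypothetical syllogism: from (P → Q) and (Q → R), infer (P → R).
Chain the two implications through the shared middle term 'b'.

m -> d


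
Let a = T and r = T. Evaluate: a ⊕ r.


Exclusive or is true when exactly one operand is true.
Substitute: a=T, r=T.
T ⊕ T evaluates to F.

F


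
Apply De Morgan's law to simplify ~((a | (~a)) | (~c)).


De Morgan: the negation of a disjunction is the conjunction of the negations.
Distribute ~ across |, flipping it to &, and negate each literal.

((~a) & a) & c


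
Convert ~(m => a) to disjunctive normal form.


Step 1: Rewrite implication then negate: ¬(¬m ∨ a) = m ∧ ¬a.

m & (~a)


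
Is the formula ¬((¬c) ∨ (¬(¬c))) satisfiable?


Check all 2 assignments over {c}:
c | φ
-----
F | F
T | F
No assignment makes the formula true.

Unsatisfiable.


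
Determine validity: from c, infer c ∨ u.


This matches the form of disjunction introduction: the conclusion follows in every model of the premises.

Valid.


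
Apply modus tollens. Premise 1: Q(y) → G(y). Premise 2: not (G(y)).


Modus tollens: from (P → Q) and ¬Q, infer ¬P.
Q = 'G(y)' is denied; since P → Q, P must also fail.

Not (Q(y)).


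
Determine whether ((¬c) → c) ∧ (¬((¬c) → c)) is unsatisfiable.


Truth table over {c}:
c | φ
-----
F | F
T | F
Every row is false.

Yes, it is a contradiction.


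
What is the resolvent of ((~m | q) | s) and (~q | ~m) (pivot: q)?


The clauses contain complementary literals q and ~q.
Resolution eliminates this pair and disjoins the remaining literals (merging duplicates).

(~m | s)


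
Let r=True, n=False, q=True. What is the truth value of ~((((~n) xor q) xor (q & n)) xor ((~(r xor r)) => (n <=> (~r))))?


Substitute r=True, n=False, q=True:
… (earlier sub-steps elided)
(~n) xor q = True xor True = False
q & n = True & False = False
((~n) xor q) xor (q & n) = False xor False = False
r xor r = True xor True = False
~(r xor r) = True
~r = False
n <=> (~r) = False <=> False = True
(~(r xor r)) => (n <=> (~r)) = True => True = True
(((~n) xor q) xor (q & n)) xor ((~(r xor r)) => (n <=> (~r))) = False xor True = True
~((((~n) xor q) xor (q & n)) xor ((~(r xor r)) => (n <=> (~r)))) = False

False


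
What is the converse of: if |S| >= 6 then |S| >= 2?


The converse of (P → Q) is (Q → P). It is not in general equivalent to the original.
Here P = '|S| >= 6' and Q = '|S| >= 2'.

If |S| >= 2, then |S| >= 6.


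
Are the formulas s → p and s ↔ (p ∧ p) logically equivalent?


Compare truth tables:
p | s | φ | ψ
-------------
F | F | T | T
T | F | T | F
F | T | F | F
T | T | T | T
They differ at row 2 (p=T, s=F): φ=T but ψ=F.

No, they are not logically equivalent.


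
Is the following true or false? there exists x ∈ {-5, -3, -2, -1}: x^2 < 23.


Evaluate the predicate on each element: -5:F, -3:T, -2:T, -1:T.
Witness x = -3 satisfies the predicate.

T


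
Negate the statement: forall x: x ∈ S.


¬(forall x: φ) = exists x: ¬φ, and ¬(exists x: φ) = forall x: ¬φ.
Apply to the universal statement.

exists x: ~(x ∈ S)


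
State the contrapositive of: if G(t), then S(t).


The contrapositive of (P → Q) is (¬Q → ¬P); it is logically equivalent to the original.
Here P = 'G(t)' and Q = 'S(t)'.

If not (S(t)), then not (G(t)).


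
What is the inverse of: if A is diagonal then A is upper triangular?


The inverse of (P → Q) is (¬P → ¬Q). It is equivalent to the converse, not to the original.
Here P = 'A is diagonal' and Q = 'A is upper triangular'.

If not (A is diagonal), then not (A is upper triangular).


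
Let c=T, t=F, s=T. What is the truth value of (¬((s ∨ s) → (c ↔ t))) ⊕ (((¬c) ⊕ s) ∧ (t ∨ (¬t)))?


Substitute c=T, t=F, s=T:
s ∨ s = T ∨ T = T
c ↔ t = T ↔ F = F
(s ∨ s) → (c ↔ t) = T → F = F
¬((s ∨ s) → (c ↔ t)) = T
¬c = F
(¬c) ⊕ s = F ⊕ T = T
¬t = T
t ∨ (¬t) = F ∨ T = T
((¬c) ⊕ s) ∧ (t ∨ (¬t)) = T ∧ T = T
(¬((s ∨ s) → (c ↔ t))) ⊕ (((¬c) ⊕ s) ∧ (t ∨ (¬t))) = T ⊕ T = F

F


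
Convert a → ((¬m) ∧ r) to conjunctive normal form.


Step 1: Rewrite a → ((¬m) ∧ r) as ¬a ∨ ((¬m) ∧ r).
Step 2: Distribute ∨ over ∧.

((¬a) ∨ (¬m)) ∧ ((¬a) ∨ r)


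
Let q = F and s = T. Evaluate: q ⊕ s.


Exclusive or is true when exactly one operand is true.
Substitute: q=F, s=T.
F ⊕ T evaluates to T.

T


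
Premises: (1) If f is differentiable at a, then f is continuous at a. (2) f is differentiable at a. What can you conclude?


Modus ponens: from (P → Q) and P, infer Q.
P = 'f is differentiable at a' is asserted, and P → Q holds, so Q follows.

f is continuous at a.


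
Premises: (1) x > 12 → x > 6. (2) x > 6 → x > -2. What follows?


Hypothetical syllogism: from (P → Q) and (Q → R), infer (P → R).
Chain the two implications through the shared middle term 'x > 6'.

x > 12 → x > -2


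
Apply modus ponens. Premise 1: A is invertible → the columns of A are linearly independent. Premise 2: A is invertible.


Modus ponens: from (P → Q) and P, infer Q.
P = 'A is invertible' is asserted, and P → Q holds, so Q follows.

the columns of A are linearly independent.


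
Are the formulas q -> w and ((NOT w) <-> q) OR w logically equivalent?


Compare truth tables:
q | w | φ | ψ
-------------
F | F | T | F
T | F | F | T
F | T | T | T
T | T | T | T
They differ at row 1 (q=F, w=F): φ=T but ψ=F.

No, they are not logically equivalent.


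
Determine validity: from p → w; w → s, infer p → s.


This matches the form of hypothetical syllogism: the conclusion follows in every model of the premises.

Valid.


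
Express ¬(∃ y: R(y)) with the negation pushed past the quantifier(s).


¬(∀ x: φ) = ∃ x: ¬φ, and ¬(∃ x: φ) = ∀ x: ¬φ.
Apply to the existential statement.

∀ y: ¬(R(y))


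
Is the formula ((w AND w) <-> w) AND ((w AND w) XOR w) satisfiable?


Check all 2 assignments over {w}:
w | φ
-----
F | F
T | F
No assignment makes the formula true.

Unsatisfiable.


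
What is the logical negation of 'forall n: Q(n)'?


¬(forall x: φ) = exists x: ¬φ, and ¬(exists x: φ) = forall x: ¬φ.
Apply to the universal statement.

exists n: ~(Q(n))


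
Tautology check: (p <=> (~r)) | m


Build the truth table over {m, p, r}:
m | p | r | φ
-------------
False | False | False | False
True | False | False | True
False | True | False | True
True | True | False | True
False | False | True | True
True | False | True | True
False | True | True | False
True | True | True | True
Counterexample at row 1: with m=False, p=False, r=False, the formula is False.

No, it is not a tautology.


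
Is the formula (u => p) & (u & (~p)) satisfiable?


Check all 4 assignments over {p, u}:
p | u | φ
---------
False | False | False
True | False | False
False | True | False
True | True | False
No assignment makes the formula true.

Unsatisfiable.


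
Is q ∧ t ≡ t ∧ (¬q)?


Compare truth tables:
q | t | φ | ψ
-------------
F | F | F | F
T | F | F | F
F | T | F | T
T | T | T | F
They differ at row 3 (q=F, t=T): φ=F but ψ=T.

No, they are not logically equivalent.


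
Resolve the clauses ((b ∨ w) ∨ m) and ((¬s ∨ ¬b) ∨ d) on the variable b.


The clauses contain complementary literals b and ¬b.
Resolution eliminates this pair and disjoins the remaining literals (merging duplicates).

(((w ∨ m) ∨ ¬s) ∨ d)


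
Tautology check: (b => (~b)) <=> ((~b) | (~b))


Build the truth table over {b}:
b | φ
-----
False | True
True | True
Every row evaluates to true.

Yes, it is a tautology.


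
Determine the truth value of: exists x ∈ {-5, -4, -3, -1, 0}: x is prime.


Evaluate the predicate on each element: -5:False, -4:False, -3:False, -1:False, 0:False.
No element satisfies the predicate.

False


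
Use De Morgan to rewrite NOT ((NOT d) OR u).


De Morgan: the negation of a disjunction is the conjunction of the negations.
Distribute NOT across OR, flipping it to AND, and negate each literal.

d AND (NOT u)


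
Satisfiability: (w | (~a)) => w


Search for a satisfying assignment over {a, w}.
Try a=True, w=False: the formula evaluates to True.
A satisfying assignment exists.

Satisfiable.


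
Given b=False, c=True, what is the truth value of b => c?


Implication is false only when antecedent is true and consequent is false.
Substitute: b=False, c=True.
False => True evaluates to True.

True


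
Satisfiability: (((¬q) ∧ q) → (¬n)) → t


Search for a satisfying assignment over {n, q, t}.
Try n=F, q=F, t=T: the formula evaluates to T.
A satisfying assignment exists.

Satisfiable.


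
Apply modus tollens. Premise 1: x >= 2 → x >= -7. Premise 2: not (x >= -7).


Modus tollens: from (P → Q) and ¬Q, infer ¬P.
Q = 'x >= -7' is denied; since P → Q, P must also fail.

Not (x >= 2).


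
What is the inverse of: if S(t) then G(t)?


The inverse of (P → Q) is (¬P → ¬Q). It is equivalent to the converse, not to the original.
Here P = 'S(t)' and Q = 'G(t)'.

If not (S(t)), then not (G(t)).


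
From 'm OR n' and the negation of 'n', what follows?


Disjunctive syllogism: from (P ∨ Q) and ¬P, infer Q.
One disjunct, 'n', is ruled out; the other must hold.

m


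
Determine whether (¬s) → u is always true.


Build the truth table over {s, u}:
s | u | φ
---------
F | F | F
T | F | T
F | T | T
T | T | T
Counterexample at row 1: with s=F, u=F, the formula is F.

No, it is not a tautology.


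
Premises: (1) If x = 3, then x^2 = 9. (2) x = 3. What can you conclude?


Modus ponens: from (P → Q) and P, infer Q.
P = 'x = 3' is asserted, and P → Q holds, so Q follows.

x^2 = 9.


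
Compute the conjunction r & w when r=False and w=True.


Conjunction is true only when both operands are true.
Substitute: r=False, w=True.
False & True evaluates to False.

False


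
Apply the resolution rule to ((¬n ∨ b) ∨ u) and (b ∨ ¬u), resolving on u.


The clauses contain complementary literals u and ¬u.
Resolution eliminates this pair and disjoins the remaining literals (merging duplicates).

(b ∨ ¬n)


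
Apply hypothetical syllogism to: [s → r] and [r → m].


Hypothetical syllogism: from (P → Q) and (Q → R), infer (P → R).
Chain the two implications through the shared middle term 'r'.

s → m


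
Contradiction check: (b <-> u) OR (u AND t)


Truth table over {b, t, u}:
b | t | u | φ
-------------
F | F | F | T
T | F | F | F
F | T | F | T
T | T | F | F
F | F | T | F
T | F | T | T
F | T | T | T
T | T | T | T
Satisfying assignment at row 1: b=F, t=F, u=F gives T.

No, it is not a contradiction.


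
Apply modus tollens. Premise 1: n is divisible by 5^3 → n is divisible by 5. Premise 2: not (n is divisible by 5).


Modus tollens: from (P → Q) and ¬Q, infer ¬P.
Q = 'n is divisible by 5' is denied; since P → Q, P must also fail.

Not (n is divisible by 5^3).


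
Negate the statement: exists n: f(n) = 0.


¬(forall x: φ) = exists x: ¬φ, and ¬(exists x: φ) = forall x: ¬φ.
Apply to the existential statement.

forall n: ~(f(n) = 0)


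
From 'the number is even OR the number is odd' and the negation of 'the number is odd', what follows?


Disjunctive syllogism: from (P ∨ Q) and ¬P, infer Q.
One disjunct, 'the number is odd', is ruled out; the other must hold.

the number is even


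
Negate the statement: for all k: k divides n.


¬(for all x: φ) = there exists x: ¬φ, and ¬(there exists x: φ) = for all x: ¬φ.
Apply to the universal statement.

there exists k: NOT(k divides n)


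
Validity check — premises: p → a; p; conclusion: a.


This matches the form of modus ponens: the conclusion follows in every model of the premises.

Valid.


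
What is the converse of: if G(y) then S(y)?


The converse of (P → Q) is (Q → P). It is not in general equivalent to the original.
Here P = 'G(y)' and Q = 'S(y)'.

If S(y), then G(y).
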